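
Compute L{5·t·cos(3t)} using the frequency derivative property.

L{cos(3t)} = s/(s² + 9). Derivative: d/ds[s/(s² + 9)] = [(s² + 9) - s·2s]/(s² + 9)² = (9 - s²)/(s² + 9)². So L{t·cos(3t)} = -F'(s) = (s² - 9)/(s² + 9)². Then L{5·t·cos(3t)} = 5·(s² - 9)/(s² + 9)²

Final answer: 5·(s² - 9)/(s² + 9)²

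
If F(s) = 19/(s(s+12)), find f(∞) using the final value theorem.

f(∞) = lim_{s→0} s·19/(s(s+12)) = lim_{s→0} 19/(s+12) = 19/12 = 19/12

Final answer: 19/12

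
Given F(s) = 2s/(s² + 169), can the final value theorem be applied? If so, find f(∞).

The final value theorem requires all poles of sF(s) in the left half-plane. sF(s) = 2s²/(s² + 169) has poles at s = ±13i (imaginary axis). Theorem does NOT apply (oscillatory system).

Final answer: Not applicable (oscillatory)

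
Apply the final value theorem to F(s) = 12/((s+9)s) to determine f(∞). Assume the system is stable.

f(∞) = lim_{s→0} sF(s) = lim_{s→0} 12/(s+9) = 4/3

Final answer: 4/3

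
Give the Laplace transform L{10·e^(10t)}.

L{e^(at)} = 1/(s-a), so L{e^(10t)} = 1/(s-10). Then L{10·e^(10t)} = 10/(s-10)

Final answer: 10/(s-10)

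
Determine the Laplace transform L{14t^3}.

L{14t^3} = 14 · L{t^3} = 14 · 6/s^4 = 84/s^4

Final answer: 84/s^4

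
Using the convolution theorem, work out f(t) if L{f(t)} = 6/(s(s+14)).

6/(s(s+14)) = (6/s)·(1/(s+14)) = L{6}·L{e^(-14t)}. By convolution, f(t) = 6*e^(-14t) = ∫₀ᵗ 6·e^(-14τ) dτ = 6·(1 - e^(-14t))/14

Final answer: 6·(1 - e^(-14t))/14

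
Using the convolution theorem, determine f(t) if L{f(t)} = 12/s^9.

12/s^9 = (12/s)·(1/s^8) = L{12}·L{t^7/5040}. By convolution, f(t) = 12*t^7/5040 = ∫₀ᵗ 12·τ^7/5040 dτ = 12·t^8/40320

Final answer: 12·t^8/40320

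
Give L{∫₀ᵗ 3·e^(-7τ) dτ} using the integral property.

L{∫₀ᵗ f(τ)dτ} = F(s)/s with F(s) = 3/(s+7), so L{∫₀ᵗ 3·e^(-7τ) dτ} = 3/(s(s+7))

Final answer: 3/(s(s+7))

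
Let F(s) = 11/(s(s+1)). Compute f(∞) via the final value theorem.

f(∞) = lim_{s→0} s·11/(s(s+1)) = lim_{s→0} 11/(s+1) = 11/1 = 11

Final answer: 11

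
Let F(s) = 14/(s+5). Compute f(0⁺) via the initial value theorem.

f(0⁺) = lim_{s→∞} s·14/(s+5) = lim_{s→∞} 14s/(s+5) = 14

Final answer: 14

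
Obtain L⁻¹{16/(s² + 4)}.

This is the form c·a/(s² + a²) with a = 2, c = 8. L⁻¹ = 8·sin(2t)

Final answer: 8·sin(2t)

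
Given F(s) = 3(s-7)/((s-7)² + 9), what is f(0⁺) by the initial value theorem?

f(0⁺) = lim_{s→∞} sF(s) = lim_{s→∞} 3s(s-7)/((s-7)² + 9) = 3

Final answer: 3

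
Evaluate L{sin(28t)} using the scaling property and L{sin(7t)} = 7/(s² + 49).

Using L{f(at)} = (1/a)F(s/a) with a=4: L{sin(28t)} = (1/4) · 7/((s/4)² + 49) = (1/4) · 7·16/(s² + 784) = 28/(s² + 784)

Final answer: 28/(s² + 784)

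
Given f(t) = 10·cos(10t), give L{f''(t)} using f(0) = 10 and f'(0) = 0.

F(s) = 10s/(s² + 100). L{f''(t)} = s²F(s) - sf(0) - f'(0) = 10s³/(s² + 100) - 10s = (10s³ - 10s(s² + 100))/(s² + 100) = -1000s/(s² + 100)

Final answer: -1000s/(s² + 100)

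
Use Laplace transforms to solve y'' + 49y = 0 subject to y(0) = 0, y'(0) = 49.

L{y''} + 49L{y} = 0. s²Y - 0 - 49 + 49Y = 0. Y(s² + 49) = 49. Y = (49)/(s² + 49). Inverting: y(t) = 7sin(7t)

Final answer: y(t) = 7sin(7t)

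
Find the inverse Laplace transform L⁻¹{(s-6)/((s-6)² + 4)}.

Using frequency shift, L⁻¹{(s-6)/((s-6)² + 4)} = e^(6t)·cos(2t)

Final answer: e^(6t)·cos(2t)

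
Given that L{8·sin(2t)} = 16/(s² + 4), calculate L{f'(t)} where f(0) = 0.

L{f'(t)} = s·F(s) - f(0) = s·16/(s² + 4) - 0 = 16s/(s² + 4)

Final answer: 16s/(s² + 4)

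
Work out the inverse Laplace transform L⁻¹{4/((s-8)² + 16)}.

Using frequency shift, L⁻¹{4/((s-8)² + 16)} = e^(8t)·sin(4t)

Final answer: e^(8t)·sin(4t)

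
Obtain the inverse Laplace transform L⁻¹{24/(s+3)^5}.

L⁻¹{n!/(s-a)^(n+1)} = t^n·e^(at), so L⁻¹{24/(s+3)^5} = t^4·e^(-3t)

Final answer: t^4·e^(-3t)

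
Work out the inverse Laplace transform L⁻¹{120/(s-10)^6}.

L⁻¹{n!/(s-a)^(n+1)} = t^n·e^(at), so L⁻¹{120/(s-10)^6} = t^5·e^(10t)

Final answer: t^5·e^(10t)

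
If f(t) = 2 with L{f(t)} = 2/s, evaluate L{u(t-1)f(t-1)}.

Time shift theorem: L{u(t-a)f(t-a)} = e^(-as)F(s). Here a=1, F(s) = 2/s, so L{u(t-1)f(t-1)} = e^(-s)·2/s

Final answer: e^(-s)·2/s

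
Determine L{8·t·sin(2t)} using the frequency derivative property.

L{sin(2t)} = 2/(s² + 4). By L{t·f(t)} = -F'(s): -d/ds[2/(s² + 4)] = -(2)·(-2s)/(s² + 4)² = 4s/(s² + 4)². Then L{8·t·sin(2t)} = 8·4s/(s² + 4)² = 32s/(s² + 4)²

Final answer: 32s/(s² + 4)²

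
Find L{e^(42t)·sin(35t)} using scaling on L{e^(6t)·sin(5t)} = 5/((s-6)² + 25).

Scaling with a=7: L{e^(42t)·sin(35t)} = (1/7) · 5/((s/7-6)² + 25). Simplifying: 35/((s-42)² + 1225)

Final answer: 35/((s-42)² + 1225)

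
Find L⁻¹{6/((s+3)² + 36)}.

Form: b/((s-a)² + b²) → e^(at)sin(bt). With a=-3, b=6

Final answer: e^(-3t)·sin(6t)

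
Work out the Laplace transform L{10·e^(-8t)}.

L{e^(at)} = 1/(s-a), so L{e^(-8t)} = 1/(s+8). Then L{10·e^(-8t)} = 10/(s+8)

Final answer: 10/(s+8)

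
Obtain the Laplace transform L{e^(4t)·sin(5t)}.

L{e^(at)·sin(ωt)} = ω/((s-a)² + ω²), so L{e^(4t)·sin(5t)} = 5/((s-4)² + 25)

Final answer: 5/((s-4)² + 25)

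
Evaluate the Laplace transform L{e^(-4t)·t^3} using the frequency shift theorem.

L{e^(at)·t^n} = n!/(s-a)^(n+1), so L{e^(-4t)·t^3} = 6/(s+4)^4

Final answer: 6/(s+4)^4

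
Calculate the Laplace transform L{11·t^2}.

L{t^n} = n!/s^(n+1), so L{t^2} = 2/s^3. Then L{11·t^2} = 11·2/s^3 = 22/s^3

Final answer: 22/s^3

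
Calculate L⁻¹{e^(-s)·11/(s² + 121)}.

L⁻¹{11/(s² + 121)} = sin(11t). By the time shift theorem, L⁻¹{e^(-as)F(s)} = u(t-a)f(t-a) with a=1, so L⁻¹{e^(-s)·11/(s² + 121)} = u(t-1)·sin(11(t-1))

Final answer: u(t-1)·sin(11(t-1))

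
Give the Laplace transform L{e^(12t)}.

L{e^(at)} = 1/(s-a), so L{e^(12t)} = 1/(s-12)

Final answer: 1/(s-12)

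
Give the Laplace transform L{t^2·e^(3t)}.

L{t^n·e^(at)} = n!/(s-a)^(n+1), so L{t^2·e^(3t)} = 2/(s-3)^3

Final answer: 2/(s-3)^3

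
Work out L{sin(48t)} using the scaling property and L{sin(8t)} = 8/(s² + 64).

Using L{f(at)} = (1/a)F(s/a) with a=6: L{sin(48t)} = (1/6) · 8/((s/6)² + 64) = (1/6) · 8·36/(s² + 2304) = 48/(s² + 2304)

Final answer: 48/(s² + 2304)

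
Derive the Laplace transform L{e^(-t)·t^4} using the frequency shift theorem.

L{e^(at)·t^n} = n!/(s-a)^(n+1), so L{e^(-t)·t^4} = 24/(s+1)^5

Final answer: 24/(s+1)^5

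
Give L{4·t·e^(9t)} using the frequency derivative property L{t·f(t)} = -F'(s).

L{e^(9t)} = 1/(s-9). By frequency derivative: L{t·e^(9t)} = -d/ds[1/(s-9)] = -(-1)/(s-9)² = 1/(s-9)². Then L{4·t·e^(9t)} = 4·1/(s-9)² = 4/(s-9)²

Final answer: 4/(s-9)²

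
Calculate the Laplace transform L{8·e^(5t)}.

L{e^(at)} = 1/(s-a), so L{e^(5t)} = 1/(s-5). Then L{8·e^(5t)} = 8/(s-5)

Final answer: 8/(s-5)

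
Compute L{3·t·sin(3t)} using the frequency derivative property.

L{sin(3t)} = 3/(s² + 9). By L{t·f(t)} = -F'(s): -d/ds[3/(s² + 9)] = -(3)·(-2s)/(s² + 9)² = 6s/(s² + 9)². Then L{3·t·sin(3t)} = 3·6s/(s² + 9)² = 18s/(s² + 9)²

Final answer: 18s/(s² + 9)²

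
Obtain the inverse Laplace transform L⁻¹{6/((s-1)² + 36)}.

Using frequency shift, L⁻¹{6/((s-1)² + 36)} = e^t·sin(6t)

Final answer: e^t·sin(6t)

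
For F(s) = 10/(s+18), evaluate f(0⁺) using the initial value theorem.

f(0⁺) = lim_{s→∞} s·10/(s+18) = lim_{s→∞} 10s/(s+18) = 10

Final answer: 10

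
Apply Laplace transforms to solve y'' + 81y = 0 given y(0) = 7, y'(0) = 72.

L{y''} + 81L{y} = 0. s²Y - 7s - 72 + 81Y = 0. Y(s² + 81) = 7s + 72. Y = (7s + 72)/(s² + 81). Inverting: y(t) = 7cos(9t) + 8sin(9t)

Final answer: y(t) = 7cos(9t) + 8sin(9t)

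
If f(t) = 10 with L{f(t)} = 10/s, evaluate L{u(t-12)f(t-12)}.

Time shift theorem: L{u(t-a)f(t-a)} = e^(-as)F(s). Here a=12, F(s) = 10/s, so L{u(t-12)f(t-12)} = e^(-12s)·10/s

Final answer: e^(-12s)·10/s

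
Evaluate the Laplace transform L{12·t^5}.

L{t^n} = n!/s^(n+1), so L{t^5} = 120/s^6. Then L{12·t^5} = 12·120/s^6 = 1440/s^6

Final answer: 1440/s^6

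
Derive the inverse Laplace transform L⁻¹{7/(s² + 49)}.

L⁻¹{7/(s² + 49)} = sin(7t)

Final answer: sin(7t)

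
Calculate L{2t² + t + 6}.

L{2t² + t + 6} = 2·2/s³ + 1/s² + 6/s = 4/s³ + 1/s² + 6/s

Final answer: 4/s³ + 1/s² + 6/s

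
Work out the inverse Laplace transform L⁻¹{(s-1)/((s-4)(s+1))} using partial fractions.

Using partial fractions, f(t) = (3e^(4t) + 2e^(-t))/5

Final answer: (3e^(4t) + 2e^(-t))/5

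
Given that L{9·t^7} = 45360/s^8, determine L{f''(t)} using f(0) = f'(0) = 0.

L{f''(t)} = s²F(s) - sf(0) - f'(0) = s²·45360/s^8 - 0 - 0 = 45360/s^6

Final answer: 45360/s^6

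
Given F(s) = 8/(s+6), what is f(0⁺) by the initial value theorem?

f(0⁺) = lim_{s→∞} s·8/(s+6) = lim_{s→∞} 8s/(s+6) = 8

Final answer: 8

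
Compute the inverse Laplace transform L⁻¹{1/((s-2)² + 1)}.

Using frequency shift, L⁻¹{1/((s-2)² + 1)} = e^(2t)·sin(t)

Final answer: e^(2t)·sin(t)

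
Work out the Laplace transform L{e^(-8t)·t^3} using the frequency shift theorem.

L{e^(at)·t^n} = n!/(s-a)^(n+1), so L{e^(-8t)·t^3} = 6/(s+8)^4

Final answer: 6/(s+8)^4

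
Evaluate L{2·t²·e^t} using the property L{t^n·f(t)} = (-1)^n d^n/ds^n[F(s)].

L{e^t} = 1/(s-1). d/ds[1/(s-1)] = -1/(s-1)². d²/ds²[1/(s-1)] = 2/(s-1)³. So L{t²·e^t} = (-1)² · 2/(s-1)³ = 2/(s-1)³. Then L{2·t²·e^t} = 2·2/(s-1)³ = 4/(s-1)³

Final answer: 4/(s-1)³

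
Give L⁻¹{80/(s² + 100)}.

This is the form c·a/(s² + a²) with a = 10, c = 8. L⁻¹ = 8·sin(10t)

Final answer: 8·sin(10t)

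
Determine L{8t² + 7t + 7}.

L{8t² + 7t + 7} = 8·2/s³ + 7/s² + 7/s = 16/s³ + 7/s² + 7/s

Final answer: 16/s³ + 7/s² + 7/s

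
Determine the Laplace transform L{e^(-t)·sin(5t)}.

L{e^(at)·sin(ωt)} = ω/((s-a)² + ω²), so L{e^(-t)·sin(5t)} = 5/((s+1)² + 25)

Final answer: 5/((s+1)² + 25)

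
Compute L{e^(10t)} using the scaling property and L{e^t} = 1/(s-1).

Using L{f(at)} = (1/a)F(s/a) with a=10 and f(t) = e^t: L{e^(10t)} = (1/10) · 1/((s/10)-1) = (1/10) · 10/(s-10) = 1/(s-10)

Final answer: 1/(s-10)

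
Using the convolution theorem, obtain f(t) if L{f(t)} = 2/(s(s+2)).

2/(s(s+2)) = (2/s)·(1/(s+2)) = L{2}·L{e^(-2t)}. By convolution, f(t) = 2*e^(-2t) = ∫₀ᵗ 2·e^(-2τ) dτ = 2·(1 - e^(-2t))/2

Final answer: 2·(1 - e^(-2t))/2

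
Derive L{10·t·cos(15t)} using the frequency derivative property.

L{cos(15t)} = s/(s² + 225). Derivative: d/ds[s/(s² + 225)] = [(s² + 225) - s·2s]/(s² + 225)² = (225 - s²)/(s² + 225)². So L{t·cos(15t)} = -F'(s) = (s² - 225)/(s² + 225)². Then L{10·t·cos(15t)} = 10·(s² - 225)/(s² + 225)²

Final answer: 10·(s² - 225)/(s² + 225)²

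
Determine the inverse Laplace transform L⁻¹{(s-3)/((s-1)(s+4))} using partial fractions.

Using partial fractions, f(t) = (-2e^t + 7e^(-4t))/5

Final answer: (-2e^t + 7e^(-4t))/5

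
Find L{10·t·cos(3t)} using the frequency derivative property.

L{cos(3t)} = s/(s² + 9). Derivative: d/ds[s/(s² + 9)] = [(s² + 9) - s·2s]/(s² + 9)² = (9 - s²)/(s² + 9)². So L{t·cos(3t)} = -F'(s) = (s² - 9)/(s² + 9)². Then L{10·t·cos(3t)} = 10·(s² - 9)/(s² + 9)²

Final answer: 10·(s² - 9)/(s² + 9)²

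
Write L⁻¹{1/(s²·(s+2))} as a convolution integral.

1/(s²·(s+2)) = (1/s^2)·(1/(s+2)) = L{t}·L{e^(-2t)}. So f(t) = t*e^(-2t) = ∫₀ᵗ τ·e^(-2(t-τ)) dτ

Final answer: ∫₀ᵗ τ·e^(-2(t-τ)) dτ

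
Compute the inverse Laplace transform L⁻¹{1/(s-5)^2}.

L⁻¹{n!/(s-a)^(n+1)} = t^n·e^(at) with n=1, a=5. So L⁻¹{1/(s-5)^2} = t·e^(5t)

Final answer: t·e^(5t)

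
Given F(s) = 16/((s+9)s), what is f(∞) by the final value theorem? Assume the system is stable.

f(∞) = lim_{s→0} sF(s) = lim_{s→0} 16/(s+9) = 16/9

Final answer: 16/9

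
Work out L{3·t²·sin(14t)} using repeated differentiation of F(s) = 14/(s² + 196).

F(s) = 14/(s² + 196). F'(s) = -28s/(s² + 196)². F''(s) = -28(196 - 3s²)/(s² + 196)³ = (84s² - 5488)/(s² + 196)³. So L{t²·sin(14t)} = (-1)² F''(s) = (84s² - 5488)/(s² + 196)³. Then L{3·t²·sin(14t)} = 3·(84s² - 5488)/(s² + 196)³ = (252s² - 16464)/(s² + 196)³

Final answer: (252s² - 16464)/(s² + 196)³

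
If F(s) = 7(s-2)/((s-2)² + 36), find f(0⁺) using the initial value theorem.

f(0⁺) = lim_{s→∞} sF(s) = lim_{s→∞} 7s(s-2)/((s-2)² + 36) = 7

Final answer: 7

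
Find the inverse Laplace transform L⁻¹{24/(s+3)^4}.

L⁻¹{n!/(s-a)^(n+1)} = t^n·e^(at) with n=3, a=-3. So L⁻¹{6/(s+3)^4} = t^3·e^(-3t), and L⁻¹{24/(s+3)^4} = (24/6)·t^3·e^(-3t) = 4·t^3·e^(-3t)

Final answer: 4·t^3·e^(-3t)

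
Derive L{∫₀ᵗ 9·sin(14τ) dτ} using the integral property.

L{∫₀ᵗ f(τ)dτ} = F(s)/s with F(s) = 126/(s² + 196), so the result is (126/(s² + 196))/s = 126/(s(s² + 196))

Final answer: 126/(s(s² + 196))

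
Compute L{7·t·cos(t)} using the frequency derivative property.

L{cos(t)} = s/(s² + 1). Derivative: d/ds[s/(s² + 1)] = [(s² + 1) - s·2s]/(s² + 1)² = (1 - s²)/(s² + 1)². So L{t·cos(t)} = -F'(s) = (s² - 1)/(s² + 1)². Then L{7·t·cos(t)} = 7·(s² - 1)/(s² + 1)²

Final answer: 7·(s² - 1)/(s² + 1)²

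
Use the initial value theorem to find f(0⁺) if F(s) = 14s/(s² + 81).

f(0⁺) = lim_{s→∞} s·14s/(s² + 81) = lim_{s→∞} 14s²/(s² + 81) = 14

Final answer: 14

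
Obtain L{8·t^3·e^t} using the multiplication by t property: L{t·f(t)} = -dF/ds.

Using L{t^n·e^(at)} = n!/(s-a)^(n+1), L{t^3·e^t} = 6/(s-1)^4, so L{8·t^3·e^t} = 8·6/(s-1)^4 = 48/(s-1)^4

Final answer: 48/(s-1)^4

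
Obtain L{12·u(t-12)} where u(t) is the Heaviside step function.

L{u(t-a)} = e^(-as)/s. Here a=12, so L{u(t-12)} = e^(-12s)/s, and L{12·u(t-12)} = 12·e^(-12s)/s

Final answer: 12·e^(-12s)/s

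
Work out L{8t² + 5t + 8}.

L{8t² + 5t + 8} = 8·2/s³ + 5/s² + 8/s = 16/s³ + 5/s² + 8/s

Final answer: 16/s³ + 5/s² + 8/s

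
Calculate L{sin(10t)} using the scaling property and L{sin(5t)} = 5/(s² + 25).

Using L{f(at)} = (1/a)F(s/a) with a=2: L{sin(10t)} = (1/2) · 5/((s/2)² + 25) = (1/2) · 5·4/(s² + 100) = 10/(s² + 100)

Final answer: 10/(s² + 100)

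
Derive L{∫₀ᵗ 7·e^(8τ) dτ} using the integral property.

L{∫₀ᵗ f(τ)dτ} = F(s)/s with F(s) = 7/(s-8), so L{∫₀ᵗ 7·e^(8τ) dτ} = 7/(s(s-8))

Final answer: 7/(s(s-8))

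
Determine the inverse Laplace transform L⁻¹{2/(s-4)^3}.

L⁻¹{n!/(s-a)^(n+1)} = t^n·e^(at), so L⁻¹{2/(s-4)^3} = t^2·e^(4t)

Final answer: t^2·e^(4t)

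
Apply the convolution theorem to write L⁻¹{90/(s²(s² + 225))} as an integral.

90/(s²(s² + 225)) = (1/s²)·(90/(s² + 225)) = L{t}·L{6·sin(15t)}. So f(t) = t*(6·sin(15t)) = ∫₀ᵗ 6τ·sin(15(t-τ)) dτ

Final answer: ∫₀ᵗ 6τ·sin(15(t-τ)) dτ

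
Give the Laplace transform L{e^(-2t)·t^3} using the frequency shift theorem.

L{e^(at)·t^n} = n!/(s-a)^(n+1), so L{e^(-2t)·t^3} = 6/(s+2)^4

Final answer: 6/(s+2)^4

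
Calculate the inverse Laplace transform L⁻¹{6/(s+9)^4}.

L⁻¹{n!/(s-a)^(n+1)} = t^n·e^(at) with n=3, a=-9. So L⁻¹{6/(s+9)^4} = t^3·e^(-9t)

Final answer: t^3·e^(-9t)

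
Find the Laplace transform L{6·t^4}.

L{t^n} = n!/s^(n+1), so L{t^4} = 24/s^5. Then L{6·t^4} = 6·24/s^5 = 144/s^5

Final answer: 144/s^5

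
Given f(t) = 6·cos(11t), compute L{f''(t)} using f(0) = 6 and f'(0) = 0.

F(s) = 6s/(s² + 121). L{f''(t)} = s²F(s) - sf(0) - f'(0) = 6s³/(s² + 121) - 6s = (6s³ - 6s(s² + 121))/(s² + 121) = -726s/(s² + 121)

Final answer: -726s/(s² + 121)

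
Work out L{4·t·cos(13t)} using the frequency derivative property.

L{cos(13t)} = s/(s² + 169). Derivative: d/ds[s/(s² + 169)] = [(s² + 169) - s·2s]/(s² + 169)² = (169 - s²)/(s² + 169)². So L{t·cos(13t)} = -F'(s) = (s² - 169)/(s² + 169)². Then L{4·t·cos(13t)} = 4·(s² - 169)/(s² + 169)²

Final answer: 4·(s² - 169)/(s² + 169)²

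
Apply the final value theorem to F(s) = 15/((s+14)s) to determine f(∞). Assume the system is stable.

f(∞) = lim_{s→0} sF(s) = lim_{s→0} 15/(s+14) = 15/14

Final answer: 15/14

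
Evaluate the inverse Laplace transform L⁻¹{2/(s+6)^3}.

L⁻¹{n!/(s-a)^(n+1)} = t^n·e^(at), so L⁻¹{2/(s+6)^3} = t^2·e^(-6t)

Final answer: t^2·e^(-6t)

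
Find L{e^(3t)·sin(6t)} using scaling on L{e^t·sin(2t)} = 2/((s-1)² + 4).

Scaling with a=3: L{e^(3t)·sin(6t)} = (1/3) · 2/((s/3-1)² + 4). Simplifying: 6/((s-3)² + 36)

Final answer: 6/((s-3)² + 36)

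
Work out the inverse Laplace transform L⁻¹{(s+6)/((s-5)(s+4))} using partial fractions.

Using partial fractions, f(t) = (11e^(5t) - 2e^(-4t))/9

Final answer: (11e^(5t) - 2e^(-4t))/9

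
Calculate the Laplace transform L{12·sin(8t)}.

L{sin(ωt)} = ω/(s² + ω²), so L{sin(8t)} = 8/(s² + 64). Then L{12·sin(8t)} = 12·8/(s² + 64) = 96/(s² + 64)

Final answer: 96/(s² + 64)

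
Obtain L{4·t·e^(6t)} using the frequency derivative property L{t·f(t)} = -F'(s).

L{e^(6t)} = 1/(s-6). By frequency derivative: L{t·e^(6t)} = -d/ds[1/(s-6)] = -(-1)/(s-6)² = 1/(s-6)². Then L{4·t·e^(6t)} = 4·1/(s-6)² = 4/(s-6)²

Final answer: 4/(s-6)²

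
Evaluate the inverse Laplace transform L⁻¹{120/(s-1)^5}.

L⁻¹{n!/(s-a)^(n+1)} = t^n·e^(at) with n=4, a=1. So L⁻¹{24/(s-1)^5} = t^4·e^t, and L⁻¹{120/(s-1)^5} = (120/24)·t^4·e^t = 5·t^4·e^t

Final answer: 5·t^4·e^t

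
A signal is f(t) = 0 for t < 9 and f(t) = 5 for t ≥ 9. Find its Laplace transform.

f(t) = 5·u(t-9). L{u(t-9)} = e^(-9s)/s, so L{f(t)} = 5·e^(-9s)/s

Final answer: 5·e^(-9s)/s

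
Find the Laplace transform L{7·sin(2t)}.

L{sin(ωt)} = ω/(s² + ω²), so L{sin(2t)} = 2/(s² + 4). Then L{7·sin(2t)} = 7·2/(s² + 4) = 14/(s² + 4)

Final answer: 14/(s² + 4)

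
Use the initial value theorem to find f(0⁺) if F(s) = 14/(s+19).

f(0⁺) = lim_{s→∞} s·14/(s+19) = lim_{s→∞} 14s/(s+19) = 14

Final answer: 14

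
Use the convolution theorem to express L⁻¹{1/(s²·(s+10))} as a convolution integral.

1/(s²·(s+10)) = (1/s^2)·(1/(s+10)) = L{t}·L{e^(-10t)}. So f(t) = t*e^(-10t) = ∫₀ᵗ τ·e^(-10(t-τ)) dτ

Final answer: ∫₀ᵗ τ·e^(-10(t-τ)) dτ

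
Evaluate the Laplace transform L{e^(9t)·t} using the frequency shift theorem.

L{e^(at)·t^n} = n!/(s-a)^(n+1), so L{e^(9t)·t} = 1/(s-9)^2

Final answer: 1/(s-9)^2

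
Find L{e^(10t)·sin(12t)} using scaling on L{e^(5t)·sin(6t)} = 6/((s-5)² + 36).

Scaling with a=2: L{e^(10t)·sin(12t)} = (1/2) · 6/((s/2-5)² + 36). Simplifying: 12/((s-10)² + 144)

Final answer: 12/((s-10)² + 144)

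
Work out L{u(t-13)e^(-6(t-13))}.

u(t-a)f(t-a) with f(t)=e^(-6t). L{e^(-6t)} = 1/(s+6). By time shift: e^(-13s)/(s+6)

Final answer: e^(-13s)/(s+6)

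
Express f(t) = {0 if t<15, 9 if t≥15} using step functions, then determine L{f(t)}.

f(t) = 9·u(t-15). L{u(t-15)} = e^(-15s)/s, so L{f(t)} = 9·e^(-15s)/s

Final answer: 9·e^(-15s)/s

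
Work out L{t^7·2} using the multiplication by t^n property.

L{2} = 2/s. d^1/ds^1[1/s] = -1/s². d^2/ds^2[1/s] = 2/s^3. d^3/ds^3[1/s] = -6/s^4. d^4/ds^4[1/s] = 24/s^5. d^5/ds^5[1/s] = -120/s^6. d^6/ds^6[1/s] = 720/s^7. d^7/ds^7[1/s] = -5040/s^8. So L{t^7} = (-1)^{7}·-5040/s^8 = 5040/s^8. Then L{t^7·2} = 2·5040/s^8 = 10080/s^8

Final answer: 10080/s^8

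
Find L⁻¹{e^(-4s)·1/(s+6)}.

L⁻¹{1/(s+6)} = e^(-6t). By the time shift theorem, L⁻¹{e^(-as)F(s)} = u(t-a)f(t-a) with a=4, so L⁻¹{e^(-4s)·1/(s+6)} = u(t-4)·e^(-6(t-4))

Final answer: u(t-4)·e^(-6(t-4))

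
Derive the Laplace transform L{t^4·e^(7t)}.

L{t^n·e^(at)} = n!/(s-a)^(n+1), so L{t^4·e^(7t)} = 24/(s-7)^5

Final answer: 24/(s-7)^5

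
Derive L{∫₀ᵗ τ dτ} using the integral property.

L{∫₀ᵗ f(τ)dτ} = F(s)/s with f(t) = t. F(s) = 1/s^2, so L{∫₀ᵗ τ dτ} = (1/s^2)/s = 1/s^3. (Check: ∫₀ᵗ τ dτ = t^2/2.)

Final answer: 1/s^3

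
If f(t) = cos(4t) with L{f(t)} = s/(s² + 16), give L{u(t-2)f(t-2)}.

Time shift theorem: L{u(t-a)f(t-a)} = e^(-as)F(s). Here a=2, F(s) = s/(s² + 16), so L{u(t-2)f(t-2)} = e^(-2s)·s/(s² + 16)

Final answer: e^(-2s)·s/(s² + 16)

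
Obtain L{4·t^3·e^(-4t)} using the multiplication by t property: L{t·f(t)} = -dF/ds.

Using L{t^n·e^(at)} = n!/(s-a)^(n+1), L{t^3·e^(-4t)} = 6/(s+4)^4, so L{4·t^3·e^(-4t)} = 4·6/(s+4)^4 = 24/(s+4)^4

Final answer: 24/(s+4)^4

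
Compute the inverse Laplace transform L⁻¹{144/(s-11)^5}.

L⁻¹{n!/(s-a)^(n+1)} = t^n·e^(at) with n=4, a=11. So L⁻¹{24/(s-11)^5} = t^4·e^(11t), and L⁻¹{144/(s-11)^5} = (144/24)·t^4·e^(11t) = 6·t^4·e^(11t)

Final answer: 6·t^4·e^(11t)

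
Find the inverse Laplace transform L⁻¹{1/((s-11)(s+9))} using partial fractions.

Decompose: A/(s-11) + B/(s+9). A = 1/20, B = -1/20. f(t) = (e^(11t) - e^(-9t))/20

Final answer: (e^(11t) - e^(-9t))/20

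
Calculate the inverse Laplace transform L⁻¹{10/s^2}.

L⁻¹{n!/s^(n+1)} = t^n with n=1. So L⁻¹{1/s^2} = t, and L⁻¹{10/s^2} = (10/1)·t = 10·t

Final answer: 10·t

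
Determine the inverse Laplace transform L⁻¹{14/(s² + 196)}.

L⁻¹{14/(s² + 196)} = sin(14t)

Final answer: sin(14t)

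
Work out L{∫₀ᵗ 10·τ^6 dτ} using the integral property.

L{∫₀ᵗ f(τ)dτ} = F(s)/s with f(t) = 10t^6. F(s) = 7200/s^7, so L{∫₀ᵗ 10·τ^6 dτ} = (7200/s^7)/s = 7200/s^8. (Check: ∫₀ᵗ 10·τ^6 dτ = 10t^7/7.)

Final answer: 7200/s^8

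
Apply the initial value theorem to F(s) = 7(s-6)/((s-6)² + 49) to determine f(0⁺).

f(0⁺) = lim_{s→∞} sF(s) = lim_{s→∞} 7s(s-6)/((s-6)² + 49) = 7

Final answer: 7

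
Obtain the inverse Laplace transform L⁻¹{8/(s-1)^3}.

L⁻¹{n!/(s-a)^(n+1)} = t^n·e^(at) with n=2, a=1. So L⁻¹{2/(s-1)^3} = t^2·e^t, and L⁻¹{8/(s-1)^3} = (8/2)·t^2·e^t = 4·t^2·e^t

Final answer: 4·t^2·e^t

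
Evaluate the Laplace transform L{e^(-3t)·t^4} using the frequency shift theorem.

L{e^(at)·t^n} = n!/(s-a)^(n+1), so L{e^(-3t)·t^4} = 24/(s+3)^5

Final answer: 24/(s+3)^5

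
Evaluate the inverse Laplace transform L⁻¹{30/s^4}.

L⁻¹{n!/s^(n+1)} = t^n with n=3. So L⁻¹{6/s^4} = t^3, and L⁻¹{30/s^4} = (30/6)·t^3 = 5·t^3

Final answer: 5·t^3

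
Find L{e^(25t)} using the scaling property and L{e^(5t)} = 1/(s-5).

Using L{f(at)} = (1/a)F(s/a) with a=5 and f(t) = e^(5t): L{e^(25t)} = (1/5) · 1/((s/5)-5) = (1/5) · 5/(s-25) = 1/(s-25)

Final answer: 1/(s-25)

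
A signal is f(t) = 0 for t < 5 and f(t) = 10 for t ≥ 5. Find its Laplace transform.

f(t) = 10·u(t-5). L{u(t-5)} = e^(-5s)/s, so L{f(t)} = 10·e^(-5s)/s

Final answer: 10·e^(-5s)/s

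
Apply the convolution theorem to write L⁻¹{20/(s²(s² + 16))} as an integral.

20/(s²(s² + 16)) = (1/s²)·(20/(s² + 16)) = L{t}·L{5·sin(4t)}. So f(t) = t*(5·sin(4t)) = ∫₀ᵗ 5τ·sin(4(t-τ)) dτ

Final answer: ∫₀ᵗ 5τ·sin(4(t-τ)) dτ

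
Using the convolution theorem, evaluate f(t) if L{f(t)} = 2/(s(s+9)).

2/(s(s+9)) = (2/s)·(1/(s+9)) = L{2}·L{e^(-9t)}. By convolution, f(t) = 2*e^(-9t) = ∫₀ᵗ 2·e^(-9τ) dτ = 2·(1 - e^(-9t))/9

Final answer: 2·(1 - e^(-9t))/9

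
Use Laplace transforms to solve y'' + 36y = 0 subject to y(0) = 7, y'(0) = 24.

L{y''} + 36L{y} = 0. s²Y - 7s - 24 + 36Y = 0. Y(s² + 36) = 7s + 24. Y = (7s + 24)/(s² + 36). Inverting: y(t) = 7cos(6t) + 4sin(6t)

Final answer: y(t) = 7cos(6t) + 4sin(6t)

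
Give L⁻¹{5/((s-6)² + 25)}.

Form: b/((s-a)² + b²) → e^(at)sin(bt). With a=6, b=5

Final answer: e^(6t)·sin(5t)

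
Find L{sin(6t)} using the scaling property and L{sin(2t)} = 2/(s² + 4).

Using L{f(at)} = (1/a)F(s/a) with a=3: L{sin(6t)} = (1/3) · 2/((s/3)² + 4) = (1/3) · 2·9/(s² + 36) = 6/(s² + 36)

Final answer: 6/(s² + 36)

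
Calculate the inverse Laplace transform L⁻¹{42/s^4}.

L⁻¹{n!/s^(n+1)} = t^n with n=3. So L⁻¹{6/s^4} = t^3, and L⁻¹{42/s^4} = (42/6)·t^3 = 7·t^3

Final answer: 7·t^3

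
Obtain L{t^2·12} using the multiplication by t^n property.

L{12} = 12/s. d^1/ds^1[1/s] = -1/s². d^2/ds^2[1/s] = 2/s^3. So L{t^2} = (-1)^{2}·2/s^3 = 2/s^3. Then L{t^2·12} = 12·2/s^3 = 24/s^3

Final answer: 24/s^3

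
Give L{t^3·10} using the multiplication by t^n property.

L{10} = 10/s. d^1/ds^1[1/s] = -1/s². d^2/ds^2[1/s] = 2/s^3. d^3/ds^3[1/s] = -6/s^4. So L{t^3} = (-1)^{3}·-6/s^4 = 6/s^4. Then L{t^3·10} = 10·6/s^4 = 60/s^4

Final answer: 60/s^4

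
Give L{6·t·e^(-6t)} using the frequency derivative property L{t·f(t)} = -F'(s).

L{e^(-6t)} = 1/(s+6). By frequency derivative: L{t·e^(-6t)} = -d/ds[1/(s+6)] = -(-1)/(s+6)² = 1/(s+6)². Then L{6·t·e^(-6t)} = 6·1/(s+6)² = 6/(s+6)²

Final answer: 6/(s+6)²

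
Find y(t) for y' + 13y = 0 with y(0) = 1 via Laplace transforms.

L{y'} + 13L{y} = 0. sY - 1 + 13Y = 0. Y(s+13) = 1. Y = 1/(s+13)

Final answer: y(t) = e^(-13t)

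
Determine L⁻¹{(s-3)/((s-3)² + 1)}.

Using frequency shift: L⁻¹{(s-a)/((s-a)² + b²)} = e^(at)cos(bt). Here a=3, b=1

Final answer: e^(3t)·cos(t)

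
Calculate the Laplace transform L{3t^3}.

L{3t^3} = 3 · L{t^3} = 3 · 6/s^4 = 18/s^4

Final answer: 18/s^4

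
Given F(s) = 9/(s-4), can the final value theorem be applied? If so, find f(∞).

sF(s) = 9s/(s-4) has a pole at s = 4 in the right half-plane. Theorem does NOT apply (unstable system; f(t) = 9·e^(4t) grows without bound).

Final answer: Not applicable (unstable)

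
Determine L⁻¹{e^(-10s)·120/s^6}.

L⁻¹{120/s^6} = t^5. By the time shift theorem, L⁻¹{e^(-as)F(s)} = u(t-a)f(t-a) with a=10, so L⁻¹{e^(-10s)·120/s^6} = u(t-10)·(t-10)^5

Final answer: u(t-10)·(t-10)^5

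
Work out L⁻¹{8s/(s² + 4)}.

This is the form c·s/(s² + a²) with a = 2, c = 8. L⁻¹ = 8·cos(2t)

Final answer: 8·cos(2t)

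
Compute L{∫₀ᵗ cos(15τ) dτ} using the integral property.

L{∫₀ᵗ f(τ)dτ} = F(s)/s with F(s) = s/(s² + 225), so the result is (s/(s² + 225))/s = 1/(s² + 225)

Final answer: 1/(s² + 225)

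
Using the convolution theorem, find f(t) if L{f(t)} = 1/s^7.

1/s^7 = (1/s)·(1/s^6) = L{1}·L{t^5/120}. By convolution, f(t) = 1*t^5/120 = ∫₀ᵗ 1·τ^5/120 dτ = t^6/720

Final answer: t^6/720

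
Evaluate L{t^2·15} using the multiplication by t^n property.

L{15} = 15/s. d^1/ds^1[1/s] = -1/s². d^2/ds^2[1/s] = 2/s^3. So L{t^2} = (-1)^{2}·2/s^3 = 2/s^3. Then L{t^2·15} = 15·2/s^3 = 30/s^3

Final answer: 30/s^3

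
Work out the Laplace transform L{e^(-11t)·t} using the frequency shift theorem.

L{e^(at)·t^n} = n!/(s-a)^(n+1), so L{e^(-11t)·t} = 1/(s+11)^2

Final answer: 1/(s+11)^2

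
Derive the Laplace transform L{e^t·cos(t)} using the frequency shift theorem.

Frequency shift: L{e^(at)f(t)} = F(s-a). L{e^t·cos(t)} = (s-1)/((s-1)² + 1)

Final answer: (s-1)/((s-1)² + 1)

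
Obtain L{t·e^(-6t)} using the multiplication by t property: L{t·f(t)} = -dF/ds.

Using L{t^n·e^(at)} = n!/(s-a)^(n+1), L{t·e^(-6t)} = 1/(s+6)^2

Final answer: 1/(s+6)^2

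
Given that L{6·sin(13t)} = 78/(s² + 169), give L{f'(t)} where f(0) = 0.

L{f'(t)} = s·F(s) - f(0) = s·78/(s² + 169) - 0 = 78s/(s² + 169)

Final answer: 78s/(s² + 169)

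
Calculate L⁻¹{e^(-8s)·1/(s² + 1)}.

L⁻¹{1/(s² + 1)} = sin(t). By the time shift theorem, L⁻¹{e^(-as)F(s)} = u(t-a)f(t-a) with a=8, so L⁻¹{e^(-8s)·1/(s² + 1)} = u(t-8)·sin((t-8))

Final answer: u(t-8)·sin((t-8))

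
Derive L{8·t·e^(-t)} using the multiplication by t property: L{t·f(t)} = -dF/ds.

Using L{t^n·e^(at)} = n!/(s-a)^(n+1), L{t·e^(-t)} = 1/(s+1)^2, so L{8·t·e^(-t)} = 8·1/(s+1)^2 = 8/(s+1)^2

Final answer: 8/(s+1)^2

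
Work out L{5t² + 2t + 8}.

L{5t² + 2t + 8} = 5·2/s³ + 2/s² + 8/s = 10/s³ + 2/s² + 8/s

Final answer: 10/s³ + 2/s² + 8/s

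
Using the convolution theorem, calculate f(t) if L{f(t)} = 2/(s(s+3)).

2/(s(s+3)) = (2/s)·(1/(s+3)) = L{2}·L{e^(-3t)}. By convolution, f(t) = 2*e^(-3t) = ∫₀ᵗ 2·e^(-3τ) dτ = 2·(1 - e^(-3t))/3

Final answer: 2·(1 - e^(-3t))/3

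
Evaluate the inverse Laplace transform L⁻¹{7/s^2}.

L⁻¹{n!/s^(n+1)} = t^n with n=1. So L⁻¹{1/s^2} = t, and L⁻¹{7/s^2} = (7/1)·t = 7·t

Final answer: 7·t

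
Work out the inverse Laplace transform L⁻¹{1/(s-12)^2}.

L⁻¹{n!/(s-a)^(n+1)} = t^n·e^(at), so L⁻¹{1/(s-12)^2} = t·e^(12t)

Final answer: t·e^(12t)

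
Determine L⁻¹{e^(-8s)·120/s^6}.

L⁻¹{120/s^6} = t^5. By the time shift theorem, L⁻¹{e^(-as)F(s)} = u(t-a)f(t-a) with a=8, so L⁻¹{e^(-8s)·120/s^6} = u(t-8)·(t-8)^5

Final answer: u(t-8)·(t-8)^5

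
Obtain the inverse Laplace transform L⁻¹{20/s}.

L⁻¹{c/s} = c, so L⁻¹{20/s} = 20

Final answer: 20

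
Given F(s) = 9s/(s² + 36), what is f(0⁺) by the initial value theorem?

f(0⁺) = lim_{s→∞} s·9s/(s² + 36) = lim_{s→∞} 9s²/(s² + 36) = 9

Final answer: 9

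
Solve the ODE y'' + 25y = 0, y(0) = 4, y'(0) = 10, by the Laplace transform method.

L{y''} + 25L{y} = 0. s²Y - 4s - 10 + 25Y = 0. Y(s² + 25) = 4s + 10. Y = (4s + 10)/(s² + 25). Inverting: y(t) = 4cos(5t) + 2sin(5t)

Final answer: y(t) = 4cos(5t) + 2sin(5t)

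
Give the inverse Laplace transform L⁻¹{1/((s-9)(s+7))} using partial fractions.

Decompose: A/(s-9) + B/(s+7). A = 1/16, B = -1/16. f(t) = (e^(9t) - e^(-7t))/16

Final answer: (e^(9t) - e^(-7t))/16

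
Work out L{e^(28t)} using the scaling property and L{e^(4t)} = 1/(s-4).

Using L{f(at)} = (1/a)F(s/a) with a=7 and f(t) = e^(4t): L{e^(28t)} = (1/7) · 1/((s/7)-4) = (1/7) · 7/(s-28) = 1/(s-28)

Final answer: 1/(s-28)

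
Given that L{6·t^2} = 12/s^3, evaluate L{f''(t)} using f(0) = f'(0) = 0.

L{f''(t)} = s²F(s) - sf(0) - f'(0) = s²·12/s^3 - 0 - 0 = 12/s

Final answer: 12/s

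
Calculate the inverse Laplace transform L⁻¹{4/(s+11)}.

L⁻¹{1/(s-a)} = e^(at), so L⁻¹{1/(s+11)} = e^(-11t), and L⁻¹{4/(s+11)} = 4·e^(-11t)

Final answer: 4·e^(-11t)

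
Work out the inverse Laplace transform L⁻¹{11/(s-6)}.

L⁻¹{1/(s-a)} = e^(at), so L⁻¹{1/(s-6)} = e^(6t), and L⁻¹{11/(s-6)} = 11·e^(6t)

Final answer: 11·e^(6t)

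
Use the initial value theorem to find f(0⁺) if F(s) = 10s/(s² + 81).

f(0⁺) = lim_{s→∞} s·10s/(s² + 81) = lim_{s→∞} 10s²/(s² + 81) = 10

Final answer: 10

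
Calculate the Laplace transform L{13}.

L{13} = 13 · L{1} = 13/s

Final answer: 13/s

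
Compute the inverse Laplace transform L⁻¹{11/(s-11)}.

L⁻¹{1/(s-a)} = e^(at), so L⁻¹{1/(s-11)} = e^(11t), and L⁻¹{11/(s-11)} = 11·e^(11t)

Final answer: 11·e^(11t)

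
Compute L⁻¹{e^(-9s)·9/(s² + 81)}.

L⁻¹{9/(s² + 81)} = sin(9t). By the time shift theorem, L⁻¹{e^(-as)F(s)} = u(t-a)f(t-a) with a=9, so L⁻¹{e^(-9s)·9/(s² + 81)} = u(t-9)·sin(9(t-9))

Final answer: u(t-9)·sin(9(t-9))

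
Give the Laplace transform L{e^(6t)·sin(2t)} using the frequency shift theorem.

Frequency shift: L{e^(at)f(t)} = F(s-a). L{e^(6t)·sin(2t)} = 2/((s-6)² + 4)

Final answer: 2/((s-6)² + 4)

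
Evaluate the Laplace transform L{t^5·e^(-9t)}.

L{t^n·e^(at)} = n!/(s-a)^(n+1), so L{t^5·e^(-9t)} = 120/(s+9)^6

Final answer: 120/(s+9)^6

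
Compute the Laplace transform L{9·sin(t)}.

L{sin(ωt)} = ω/(s² + ω²), so L{sin(t)} = 1/(s² + 1). Then L{9·sin(t)} = 9·1/(s² + 1) = 9/(s² + 1)

Final answer: 9/(s² + 1)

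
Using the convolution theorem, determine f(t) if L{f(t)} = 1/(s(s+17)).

1/(s(s+17)) = (1/s)·(1/(s+17)) = L{1}·L{e^(-17t)}. By convolution, f(t) = 1*e^(-17t) = ∫₀ᵗ 1·e^(-17τ) dτ = (1 - e^(-17t))/17

Final answer: (1 - e^(-17t))/17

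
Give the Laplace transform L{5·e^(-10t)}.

L{e^(at)} = 1/(s-a), so L{e^(-10t)} = 1/(s+10). Then L{5·e^(-10t)} = 5/(s+10)

Final answer: 5/(s+10)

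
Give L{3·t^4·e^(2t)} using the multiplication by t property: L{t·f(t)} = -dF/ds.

Using L{t^n·e^(at)} = n!/(s-a)^(n+1), L{t^4·e^(2t)} = 24/(s-2)^5, so L{3·t^4·e^(2t)} = 3·24/(s-2)^5 = 72/(s-2)^5

Final answer: 72/(s-2)^5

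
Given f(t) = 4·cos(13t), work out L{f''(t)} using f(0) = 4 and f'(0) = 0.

F(s) = 4s/(s² + 169). L{f''(t)} = s²F(s) - sf(0) - f'(0) = 4s³/(s² + 169) - 4s = (4s³ - 4s(s² + 169))/(s² + 169) = -676s/(s² + 169)

Final answer: -676s/(s² + 169)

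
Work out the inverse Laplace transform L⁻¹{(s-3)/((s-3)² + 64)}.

Using frequency shift, L⁻¹{(s-3)/((s-3)² + 64)} = e^(3t)·cos(8t)

Final answer: e^(3t)·cos(8t)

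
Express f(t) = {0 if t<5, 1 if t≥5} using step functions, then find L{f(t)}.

f(t) = u(t-5). L{u(t-5)} = e^(-5s)/s, so L{f(t)} = e^(-5s)/s

Final answer: e^(-5s)/s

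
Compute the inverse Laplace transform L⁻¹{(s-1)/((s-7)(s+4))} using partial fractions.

Using partial fractions, f(t) = (6e^(7t) + 5e^(-4t))/11

Final answer: (6e^(7t) + 5e^(-4t))/11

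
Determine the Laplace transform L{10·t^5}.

L{t^n} = n!/s^(n+1), so L{t^5} = 120/s^6. Then L{10·t^5} = 10·120/s^6 = 1200/s^6

Final answer: 1200/s^6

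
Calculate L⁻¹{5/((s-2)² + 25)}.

Form: b/((s-a)² + b²) → e^(at)sin(bt). With a=2, b=5

Final answer: e^(2t)·sin(5t)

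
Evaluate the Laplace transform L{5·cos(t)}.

L{cos(ωt)} = s/(s² + ω²), so L{cos(t)} = s/(s² + 1). Then L{5·cos(t)} = 5·s/(s² + 1) = 5s/(s² + 1)

Final answer: 5s/(s² + 1)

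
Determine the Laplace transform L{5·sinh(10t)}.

L{sinh(ωt)} = ω/(s² - ω²), so L{sinh(10t)} = 10/(s² - 100). Then L{5·sinh(10t)} = 5·10/(s² - 100) = 50/(s² - 100)

Final answer: 50/(s² - 100)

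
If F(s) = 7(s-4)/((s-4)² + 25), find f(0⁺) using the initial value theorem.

f(0⁺) = lim_{s→∞} sF(s) = lim_{s→∞} 7s(s-4)/((s-4)² + 25) = 7

Final answer: 7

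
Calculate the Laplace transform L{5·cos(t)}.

L{cos(ωt)} = s/(s² + ω²), so L{cos(t)} = s/(s² + 1). Then L{5·cos(t)} = 5·s/(s² + 1) = 5s/(s² + 1)

Final answer: 5s/(s² + 1)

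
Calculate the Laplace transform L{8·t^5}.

L{t^n} = n!/s^(n+1), so L{t^5} = 120/s^6. Then L{8·t^5} = 8·120/s^6 = 960/s^6

Final answer: 960/s^6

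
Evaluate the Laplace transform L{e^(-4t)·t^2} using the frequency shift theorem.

L{e^(at)·t^n} = n!/(s-a)^(n+1), so L{e^(-4t)·t^2} = 2/(s+4)^3

Final answer: 2/(s+4)^3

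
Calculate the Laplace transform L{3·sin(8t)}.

L{sin(ωt)} = ω/(s² + ω²), so L{sin(8t)} = 8/(s² + 64). Then L{3·sin(8t)} = 3·8/(s² + 64) = 24/(s² + 64)

Final answer: 24/(s² + 64)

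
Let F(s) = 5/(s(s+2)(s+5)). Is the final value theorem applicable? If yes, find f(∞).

Poles of sF(s) = 5/((s+2)(s+5)) are at s = -2 and s = -5, both in the left half-plane. Theorem applies. f(∞) = lim_{s→0} sF(s) = 5/(2·5) = 1/2

Final answer: 1/2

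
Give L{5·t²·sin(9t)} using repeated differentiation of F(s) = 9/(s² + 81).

F(s) = 9/(s² + 81). F'(s) = -18s/(s² + 81)². F''(s) = -18(81 - 3s²)/(s² + 81)³ = (54s² - 1458)/(s² + 81)³. So L{t²·sin(9t)} = (-1)² F''(s) = (54s² - 1458)/(s² + 81)³. Then L{5·t²·sin(9t)} = 5·(54s² - 1458)/(s² + 81)³ = (270s² - 7290)/(s² + 81)³

Final answer: (270s² - 7290)/(s² + 81)³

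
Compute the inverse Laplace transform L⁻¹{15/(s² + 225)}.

L⁻¹{15/(s² + 225)} = sin(15t)

Final answer: sin(15t)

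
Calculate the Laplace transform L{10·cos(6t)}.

L{cos(ωt)} = s/(s² + ω²), so L{cos(6t)} = s/(s² + 36). Then L{10·cos(6t)} = 10·s/(s² + 36) = 10s/(s² + 36)

Final answer: 10s/(s² + 36)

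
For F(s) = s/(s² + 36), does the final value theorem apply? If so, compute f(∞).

The final value theorem requires all poles of sF(s) in the left half-plane. sF(s) = s²/(s² + 36) has poles at s = ±6i (imaginary axis). Theorem does NOT apply (oscillatory system).

Final answer: Not applicable (oscillatory)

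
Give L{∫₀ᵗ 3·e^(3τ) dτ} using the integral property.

L{∫₀ᵗ f(τ)dτ} = F(s)/s with F(s) = 3/(s-3), so L{∫₀ᵗ 3·e^(3τ) dτ} = 3/(s(s-3))

Final answer: 3/(s(s-3))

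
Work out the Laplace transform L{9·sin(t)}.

L{sin(ωt)} = ω/(s² + ω²), so L{sin(t)} = 1/(s² + 1). Then L{9·sin(t)} = 9·1/(s² + 1) = 9/(s² + 1)

Final answer: 9/(s² + 1)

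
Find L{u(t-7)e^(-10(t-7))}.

u(t-a)f(t-a) with f(t)=e^(-10t). L{e^(-10t)} = 1/(s+10). By time shift: e^(-7s)/(s+10)

Final answer: e^(-7s)/(s+10)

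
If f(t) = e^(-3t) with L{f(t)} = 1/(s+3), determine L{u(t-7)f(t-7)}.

Time shift theorem: L{u(t-a)f(t-a)} = e^(-as)F(s). Here a=7, F(s) = 1/(s+3), so L{u(t-7)f(t-7)} = e^(-7s)·1/(s+3)

Final answer: e^(-7s)·1/(s+3)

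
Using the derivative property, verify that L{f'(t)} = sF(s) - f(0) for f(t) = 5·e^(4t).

f'(t) = 20e^(4t). Direct: L{f'(t)} = 20/(s-4). Property: s·5/(s-4) - 5 = (5s - 5(s-4))/(s-4) = 20/(s-4). ✓

Final answer: 20/(s-4)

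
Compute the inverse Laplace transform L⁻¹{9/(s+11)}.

L⁻¹{1/(s-a)} = e^(at), so L⁻¹{1/(s+11)} = e^(-11t), and L⁻¹{9/(s+11)} = 9·e^(-11t)

Final answer: 9·e^(-11t)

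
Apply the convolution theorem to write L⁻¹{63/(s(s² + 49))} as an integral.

63/(s(s² + 49)) = (1/s)·(63/(s² + 49)) = L{1}·L{9·sin(7t)}. So f(t) = 1*(9·sin(7t)) = ∫₀ᵗ 9·sin(7τ) dτ

Final answer: ∫₀ᵗ 9·sin(7τ) dτ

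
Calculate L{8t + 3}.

L{8t + 3} = 8·L{t} + 3·L{1} = 8/s² + 3/s

Final answer: 8/s² + 3/s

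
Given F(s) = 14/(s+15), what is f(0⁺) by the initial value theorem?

f(0⁺) = lim_{s→∞} s·14/(s+15) = lim_{s→∞} 14s/(s+15) = 14

Final answer: 14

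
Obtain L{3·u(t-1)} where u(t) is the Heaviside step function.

L{u(t-a)} = e^(-as)/s. Here a=1, so L{u(t-1)} = e^(-s)/s, and L{3·u(t-1)} = 3·e^(-s)/s

Final answer: 3·e^(-s)/s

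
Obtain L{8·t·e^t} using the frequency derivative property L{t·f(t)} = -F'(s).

L{e^t} = 1/(s-1). By frequency derivative: L{t·e^t} = -d/ds[1/(s-1)] = -(-1)/(s-1)² = 1/(s-1)². Then L{8·t·e^t} = 8·1/(s-1)² = 8/(s-1)²

Final answer: 8/(s-1)²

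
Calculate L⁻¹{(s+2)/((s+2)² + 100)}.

Using frequency shift: L⁻¹{(s-a)/((s-a)² + b²)} = e^(at)cos(bt). Here a=-2, b=10

Final answer: e^(-2t)·cos(10t)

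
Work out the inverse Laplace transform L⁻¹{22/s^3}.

L⁻¹{n!/s^(n+1)} = t^n with n=2. So L⁻¹{2/s^3} = t^2, and L⁻¹{22/s^3} = (22/2)·t^2 = 11·t^2

Final answer: 11·t^2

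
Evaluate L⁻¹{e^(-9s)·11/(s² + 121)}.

L⁻¹{11/(s² + 121)} = sin(11t). By the time shift theorem, L⁻¹{e^(-as)F(s)} = u(t-a)f(t-a) with a=9, so L⁻¹{e^(-9s)·11/(s² + 121)} = u(t-9)·sin(11(t-9))

Final answer: u(t-9)·sin(11(t-9))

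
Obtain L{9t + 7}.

L{9t + 7} = 9·L{t} + 7·L{1} = 9/s² + 7/s

Final answer: 9/s² + 7/s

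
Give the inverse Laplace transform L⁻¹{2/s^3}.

L⁻¹{n!/s^(n+1)} = t^n with n=2. So L⁻¹{2/s^3} = t^2

Final answer: t^2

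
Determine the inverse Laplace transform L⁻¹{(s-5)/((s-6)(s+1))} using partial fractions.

Using partial fractions, f(t) = (e^(6t) + 6e^(-t))/7

Final answer: (e^(6t) + 6e^(-t))/7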